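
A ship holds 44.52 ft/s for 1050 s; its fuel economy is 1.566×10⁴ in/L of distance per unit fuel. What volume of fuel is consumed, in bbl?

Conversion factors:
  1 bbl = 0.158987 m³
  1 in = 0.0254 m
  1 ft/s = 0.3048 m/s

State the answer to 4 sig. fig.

44.52 ft/s → 13.5697 m/s
d = v × t = 13.5697 × 1050 = 14248.2 m
1.566×10⁴ in/L → 397764 m/m³
V = d / (distance per unit fuel) = 14248.2 / 397764 = 0.0358207 m³
In bbl: 0.0358207 / 0.158987 = 0.225306 bbl

0.2253 bbl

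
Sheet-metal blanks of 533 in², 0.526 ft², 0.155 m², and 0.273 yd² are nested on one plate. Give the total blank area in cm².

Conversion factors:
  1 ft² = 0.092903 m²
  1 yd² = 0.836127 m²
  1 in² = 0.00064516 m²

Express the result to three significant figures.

533 in² × 0.00064516 → 0.34387 m²
0.526 ft² × 0.092903 → 0.048867 m²
0.155 m² (already m²)
0.273 yd² × 0.836127 → 0.228263 m²
Combined: 0.34387 + 0.048867 + 0.155 + 0.228263 = 0.776 m²
In cm²: 0.776 / 0.0001 = 7760 cm²

7760 cm²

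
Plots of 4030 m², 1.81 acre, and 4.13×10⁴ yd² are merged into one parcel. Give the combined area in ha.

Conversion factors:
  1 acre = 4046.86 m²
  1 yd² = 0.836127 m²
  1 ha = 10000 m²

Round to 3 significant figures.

4.59 ha

4030 m² (already m²)
1.81 acre × 4046.86 → 7324.82 m²
4.13×10⁴ yd² × 0.836127 → 34532 m²
Total: 4030 + 7324.82 + 34532 = 45886.8 m²
In ha: 45886.8 / 10000 = 4.58868 ha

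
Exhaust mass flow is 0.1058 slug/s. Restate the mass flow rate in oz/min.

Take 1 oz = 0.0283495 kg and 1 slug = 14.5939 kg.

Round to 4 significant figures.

0.1058 slug/s × 14.5939 kg/slug = 1.54403 kg/s
1.54403 kg/s ÷ 0.0283495 kg/oz × 60 s/min = 3267.85 oz/min

3268 oz/min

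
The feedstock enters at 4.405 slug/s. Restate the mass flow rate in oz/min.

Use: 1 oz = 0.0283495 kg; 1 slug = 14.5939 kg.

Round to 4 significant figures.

4.405 slug/s × 14.5939 kg/slug = 64.2861 kg/s
64.2861 kg/s ÷ 0.0283495 kg/oz × 60 s/min = 136058 oz/min

1.361×10⁵ oz/min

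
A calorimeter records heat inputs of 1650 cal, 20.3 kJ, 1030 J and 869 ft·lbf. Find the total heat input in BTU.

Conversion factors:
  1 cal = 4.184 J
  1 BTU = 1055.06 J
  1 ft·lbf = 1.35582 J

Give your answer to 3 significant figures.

1650 cal × 4.184 = 6903.6 J
20.3 kJ × 1000 = 20300 J
1030 J (already J)
869 ft·lbf × 1.35582 = 1178.21 J
Sum: 6903.6 + 20300 + 1030 + 1178.21 = 29411.8 J
In BTU: 29411.8 / 1055.06 = 27.8769 BTU

27.9 BTU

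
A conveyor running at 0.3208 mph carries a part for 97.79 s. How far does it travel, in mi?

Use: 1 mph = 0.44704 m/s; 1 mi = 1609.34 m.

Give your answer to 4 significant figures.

0.3208 mph × 0.44704 = 0.14341 m/s
d = v × t = 0.14341 m/s × 97.79 s = 14.0241 m
14.0241 m ÷ (1609.34 m/mi) = 0.00871419 mi

0.008714 mi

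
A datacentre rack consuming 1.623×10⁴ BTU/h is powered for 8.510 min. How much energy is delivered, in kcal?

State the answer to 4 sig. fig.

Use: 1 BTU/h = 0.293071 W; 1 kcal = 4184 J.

1.623×10⁴ BTU/h × 0.293071 → 4756.54 W
8.510 min × 60 → 510.6 s
E = P × t = 4756.54 W × 510.6 s = 2.42869×10⁶ J
2.42869×10⁶ J ÷ (4184 J/kcal) = 580.471 kcal

580.5 kcal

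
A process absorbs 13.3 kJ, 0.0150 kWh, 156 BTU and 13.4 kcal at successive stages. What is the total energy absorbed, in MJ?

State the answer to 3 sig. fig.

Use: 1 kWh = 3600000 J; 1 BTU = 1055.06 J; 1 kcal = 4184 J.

13.3 kJ × 1000 = 13300 J
0.0150 kWh × 3600000 = 54000 J
156 BTU × 1055.06 = 164589 J
13.4 kcal × 4184 = 56065.6 J
Combined: 13300 + 54000 + 164589 + 56065.6 = 287955 J
In MJ: 287955 / 1000000 = 0.287955 MJ

0.288 MJ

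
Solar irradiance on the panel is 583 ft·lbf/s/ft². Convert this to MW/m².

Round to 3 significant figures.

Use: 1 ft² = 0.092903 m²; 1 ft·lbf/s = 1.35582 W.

0.00851 MW/m²

583 ft·lbf/s/ft² × 1.35582 W/ft·lbf/s ÷ 0.092903 m²/ft² = 8508.26 W/m²
8508.26 W/m² ÷ 1000000 W/MW = 0.00850826 MW/m²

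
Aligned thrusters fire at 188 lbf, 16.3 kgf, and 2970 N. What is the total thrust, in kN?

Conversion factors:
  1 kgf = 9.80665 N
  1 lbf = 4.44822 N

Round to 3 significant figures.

188 lbf × 4.44822 = 836.265 N
16.3 kgf × 9.80665 = 159.848 N
2970 N (already N)
Combined: 836.265 + 159.848 + 2970 = 3966.11 N
In kN: 3966.11 / 1000 = 3.96611 kN

3.97 kN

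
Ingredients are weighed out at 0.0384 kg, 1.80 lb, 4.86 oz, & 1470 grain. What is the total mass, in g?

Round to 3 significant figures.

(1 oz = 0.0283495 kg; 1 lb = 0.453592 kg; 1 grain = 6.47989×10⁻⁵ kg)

0.0384 kg (already kg)
1.80 lb × 0.453592 = 0.816466 kg
4.86 oz × 0.0283495 = 0.137779 kg
1470 grain × 6.47989×10⁻⁵ = 0.0952544 kg
Total: 0.0384 + 0.816466 + 0.137779 + 0.0952544 = 1.0879 kg
In g: 1.0879 / 0.001 = 1087.9 g

1090 g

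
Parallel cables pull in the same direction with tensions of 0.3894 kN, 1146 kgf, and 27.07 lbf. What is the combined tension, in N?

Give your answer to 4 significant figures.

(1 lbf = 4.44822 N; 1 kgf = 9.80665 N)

0.3894 kN × 1000 = 389.4 N
1146 kgf × 9.80665 = 11238.4 N
27.07 lbf × 4.44822 = 120.413 N
Sum: 389.4 + 11238.4 + 120.413 = 11748.2 N

1.175×10⁴ N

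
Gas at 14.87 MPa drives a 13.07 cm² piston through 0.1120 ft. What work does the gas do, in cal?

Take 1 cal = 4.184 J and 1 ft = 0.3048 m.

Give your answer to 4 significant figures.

158.6 cal

14.87 MPa → 1.487×10⁷ Pa
13.07 cm² → 0.001307 m²
F = P × A = 1.487×10⁷ × 0.001307 = 19435.1 N
0.1120 ft → 0.0341376 m
W = F × d = 19435.1 × 0.0341376 = 663.468 J
In cal: 663.468 / 4.184 = 158.573 cal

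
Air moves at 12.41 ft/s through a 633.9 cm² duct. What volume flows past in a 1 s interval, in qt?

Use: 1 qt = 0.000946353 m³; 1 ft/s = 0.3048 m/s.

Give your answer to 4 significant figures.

253.4 qt

12.41 ft/s × 0.3048 = 3.78257 m/s
633.9 cm² × 0.0001 = 0.06339 m²
V = v × A × t = 3.78257 m/s × 0.06339 m² × 1 s = 0.239777 m³
0.239777 m³ ÷ (0.000946353 m³/qt) = 253.37 qt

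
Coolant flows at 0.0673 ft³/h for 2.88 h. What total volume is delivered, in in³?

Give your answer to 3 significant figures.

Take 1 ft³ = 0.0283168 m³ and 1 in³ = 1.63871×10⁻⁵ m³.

335 in³

0.0673 ft³/h → 5.29367×10⁻⁷ m³/s
2.88 h → 10368 s
V = Q × t = 5.29367×10⁻⁷ × 10368 = 0.00548848 m³
In in³: 0.00548848 / 1.63871×10⁻⁵ = 334.927 in³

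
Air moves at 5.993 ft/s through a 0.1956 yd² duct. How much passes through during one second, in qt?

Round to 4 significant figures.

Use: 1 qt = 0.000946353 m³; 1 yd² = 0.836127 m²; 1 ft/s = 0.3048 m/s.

315.7 qt

5.993 ft/s × 0.3048 → 1.82667 m/s
0.1956 yd² × 0.836127 → 0.163546 m²
V = v × A × t = 1.82667 m/s × 0.163546 m² × 1 s = 0.298745 m³
0.298745 m³ ÷ (0.000946353 m³/qt) = 315.68 qt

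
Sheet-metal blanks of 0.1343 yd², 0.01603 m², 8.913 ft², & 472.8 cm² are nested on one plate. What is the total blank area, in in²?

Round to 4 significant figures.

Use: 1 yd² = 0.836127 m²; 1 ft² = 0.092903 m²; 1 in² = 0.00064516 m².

0.1343 yd² × 0.836127 = 0.112292 m²
0.01603 m² (already m²)
8.913 ft² × 0.092903 = 0.828044 m²
472.8 cm² × 0.0001 = 0.04728 m²
Total: 0.112292 + 0.01603 + 0.828044 + 0.04728 = 1.00365 m²
In in²: 1.00365 / 0.00064516 = 1555.66 in²

1556 in²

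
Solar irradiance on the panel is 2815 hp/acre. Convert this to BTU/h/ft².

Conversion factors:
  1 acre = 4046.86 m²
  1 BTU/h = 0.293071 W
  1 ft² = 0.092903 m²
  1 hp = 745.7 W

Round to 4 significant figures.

164.4 BTU/h/ft²

2815 hp/acre × 745.7 W/hp ÷ 4046.86 m²/acre = 518.71 W/m²
518.71 W/m² ÷ 0.293071 W/BTU/h × 0.092903 m²/ft² = 164.43 BTU/h/ft²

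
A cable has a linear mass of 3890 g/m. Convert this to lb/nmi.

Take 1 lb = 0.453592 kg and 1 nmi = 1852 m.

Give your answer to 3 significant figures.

1.59×10⁴ lb/nmi

3890 g/m × 0.001 kg/g = 3.89 kg/m
3.89 kg/m ÷ 0.453592 kg/lb × 1852 m/nmi = 15882.7 lb/nmi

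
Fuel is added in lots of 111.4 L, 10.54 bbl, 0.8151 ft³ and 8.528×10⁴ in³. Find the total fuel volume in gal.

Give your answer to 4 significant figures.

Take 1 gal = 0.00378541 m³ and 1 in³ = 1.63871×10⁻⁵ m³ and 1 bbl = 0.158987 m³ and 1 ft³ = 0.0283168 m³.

847.4 gal

111.4 L × 0.001 = 0.1114 m³
10.54 bbl × 0.158987 = 1.67572 m³
0.8151 ft³ × 0.0283168 = 0.023081 m³
8.528×10⁴ in³ × 1.63871×10⁻⁵ = 1.39749 m³
Total: 0.1114 + 1.67572 + 0.023081 + 1.39749 = 3.20769 m³
In gal: 3.20769 / 0.00378541 = 847.382 gal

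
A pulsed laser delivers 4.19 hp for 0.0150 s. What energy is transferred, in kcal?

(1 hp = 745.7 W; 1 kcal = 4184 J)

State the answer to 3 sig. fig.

4.19 hp × 745.7 → 3124.48 W
E = P × t = 3124.48 W × 0.015 s = 46.8672 J
46.8672 J ÷ (4184 J/kcal) = 0.0112015 kcal

0.0112 kcal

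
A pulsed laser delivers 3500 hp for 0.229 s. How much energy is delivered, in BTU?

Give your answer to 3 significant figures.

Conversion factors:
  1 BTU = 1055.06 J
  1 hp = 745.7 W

566 BTU

3500 hp × 745.7 → 2.60995×10⁶ W
E = P × t = 2.60995×10⁶ W × 0.229 s = 597679 J
597679 J ÷ (1055.06 J/BTU) = 566.488 BTU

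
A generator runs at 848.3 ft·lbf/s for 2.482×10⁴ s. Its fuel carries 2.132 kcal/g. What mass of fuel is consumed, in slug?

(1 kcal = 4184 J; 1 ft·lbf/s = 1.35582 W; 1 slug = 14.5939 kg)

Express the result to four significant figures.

848.3 ft·lbf/s → 1150.14 W
E = P × t = 1150.14 × 24820 = 2.85465×10⁷ J
2.132 kcal/g → 8.92029×10⁶ J/kg
m = E / e_s = 2.85465×10⁷ / 8.92029×10⁶ = 3.20018 kg
In slug: 3.20018 / 14.5939 = 0.219282 slug

0.2193 slug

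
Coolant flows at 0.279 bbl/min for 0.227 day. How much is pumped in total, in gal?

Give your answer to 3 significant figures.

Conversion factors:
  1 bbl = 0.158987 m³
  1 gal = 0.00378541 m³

0.279 bbl/min → 7.3929×10⁻⁴ m³/s
0.227 day → 19612.8 s
V = Q × t = 7.3929×10⁻⁴ × 19612.8 = 14.4995 m³
In gal: 14.4995 / 0.00378541 = 3830.36 gal

3830 gal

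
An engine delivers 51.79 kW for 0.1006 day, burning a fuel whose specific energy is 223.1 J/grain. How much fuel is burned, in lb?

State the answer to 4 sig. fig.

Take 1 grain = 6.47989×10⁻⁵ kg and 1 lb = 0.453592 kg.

51.79 kW → 51790 W
0.1006 day → 8691.84 s
E = P × t = 51790 × 8691.84 = 4.5015×10⁸ J
223.1 J/grain → 3.44296×10⁶ J/kg
m = E / e_s = 4.5015×10⁸ / 3.44296×10⁶ = 130.745 kg
In lb: 130.745 / 0.453592 = 288.244 lb

288.2 lb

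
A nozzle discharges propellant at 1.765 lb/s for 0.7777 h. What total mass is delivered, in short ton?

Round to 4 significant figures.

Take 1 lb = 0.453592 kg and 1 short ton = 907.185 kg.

1.765 lb/s → 0.80059 kg/s
0.7777 h → 2799.72 s
m = ṁ × t = 0.80059 × 2799.72 = 2241.43 kg
In short ton: 2241.43 / 907.185 = 2.47075 short ton

2.471 short ton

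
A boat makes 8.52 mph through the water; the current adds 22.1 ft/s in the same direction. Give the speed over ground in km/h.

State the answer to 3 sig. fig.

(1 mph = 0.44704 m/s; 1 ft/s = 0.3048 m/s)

8.52 mph × 0.44704 → 3.80878 m/s
22.1 ft/s × 0.3048 → 6.73608 m/s
Total: 3.80878 + 6.73608 = 10.5449 m/s
In km/h: 10.5449 / (1/3.6) = 37.9616 km/h

38.0 km/h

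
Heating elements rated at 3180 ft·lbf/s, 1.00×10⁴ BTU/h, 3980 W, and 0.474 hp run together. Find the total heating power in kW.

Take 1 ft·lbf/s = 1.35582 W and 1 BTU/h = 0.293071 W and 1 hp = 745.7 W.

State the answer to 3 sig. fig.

11.6 kW

3180 ft·lbf/s × 1.35582 → 4311.51 W
1.00×10⁴ BTU/h × 0.293071 → 2930.71 W
3980 W (already W)
0.474 hp × 745.7 → 353.462 W
Combined: 4311.51 + 2930.71 + 3980 + 353.462 = 11575.7 W
In kW: 11575.7 / 1000 = 11.5757 kW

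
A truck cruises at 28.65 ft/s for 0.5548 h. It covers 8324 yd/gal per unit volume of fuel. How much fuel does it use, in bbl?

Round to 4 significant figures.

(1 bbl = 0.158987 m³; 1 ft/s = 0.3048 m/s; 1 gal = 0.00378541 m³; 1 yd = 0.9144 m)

28.65 ft/s → 8.73252 m/s
0.5548 h → 1997.28 s
d = v × t = 8.73252 × 1997.28 = 17441.3 m
8324 yd/gal → 2.01074×10⁶ m/m³
V = d / (distance per unit fuel) = 17441.3 / 2.01074×10⁶ = 0.00867407 m³
In bbl: 0.00867407 / 0.158987 = 0.0545584 bbl

0.05456 bbl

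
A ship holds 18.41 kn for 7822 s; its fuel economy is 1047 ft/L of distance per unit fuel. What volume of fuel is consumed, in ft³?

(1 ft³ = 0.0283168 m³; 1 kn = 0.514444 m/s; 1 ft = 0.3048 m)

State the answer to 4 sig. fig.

18.41 kn → 9.47091 m/s
d = v × t = 9.47091 × 7822 = 74081.5 m
1047 ft/L → 319126 m/m³
V = d / (distance per unit fuel) = 74081.5 / 319126 = 0.232139 m³
In ft³: 0.232139 / 0.0283168 = 8.19792 ft³

8.198 ft³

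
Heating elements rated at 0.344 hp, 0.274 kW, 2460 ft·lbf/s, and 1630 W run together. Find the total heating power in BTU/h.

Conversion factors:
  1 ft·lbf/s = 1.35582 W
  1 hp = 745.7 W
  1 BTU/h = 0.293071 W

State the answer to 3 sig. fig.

0.344 hp × 745.7 → 256.521 W
0.274 kW × 1000 → 274 W
2460 ft·lbf/s × 1.35582 → 3335.32 W
1630 W (already W)
Sum: 256.521 + 274 + 3335.32 + 1630 = 5495.84 W
In BTU/h: 5495.84 / 0.293071 = 18752.6 BTU/h

1.88×10⁴ BTU/h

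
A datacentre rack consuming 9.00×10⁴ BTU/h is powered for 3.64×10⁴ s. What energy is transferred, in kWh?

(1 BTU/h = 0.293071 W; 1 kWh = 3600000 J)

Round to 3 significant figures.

9.00×10⁴ BTU/h × 0.293071 = 26376.4 W
E = P × t = 26376.4 W × 36400 s = 9.60101×10⁸ J
9.60101×10⁸ J ÷ (3600000 J/kWh) = 266.695 kWh

267 kWh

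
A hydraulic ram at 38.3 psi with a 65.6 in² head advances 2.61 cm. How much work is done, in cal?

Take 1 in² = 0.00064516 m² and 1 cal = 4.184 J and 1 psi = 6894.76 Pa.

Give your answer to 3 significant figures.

69.7 cal

38.3 psi → 264069 Pa
65.6 in² → 0.0423225 m²
F = P × A = 264069 × 0.0423225 = 11176.1 N
2.61 cm → 0.0261 m
W = F × d = 11176.1 × 0.0261 = 291.696 J
In cal: 291.696 / 4.184 = 69.717 cal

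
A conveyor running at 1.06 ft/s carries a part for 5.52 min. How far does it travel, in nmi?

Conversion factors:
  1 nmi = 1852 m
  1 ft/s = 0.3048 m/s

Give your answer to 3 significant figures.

0.0578 nmi

1.06 ft/s × 0.3048 = 0.323088 m/s
5.52 min × 60 = 331.2 s
d = v × t = 0.323088 m/s × 331.2 s = 107.007 m
107.007 m ÷ (1852 m/nmi) = 0.0577792 nmi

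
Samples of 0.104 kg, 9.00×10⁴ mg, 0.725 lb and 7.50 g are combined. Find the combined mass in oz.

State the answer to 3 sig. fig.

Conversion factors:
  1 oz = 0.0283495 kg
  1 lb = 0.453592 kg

0.104 kg (already kg)
9.00×10⁴ mg × 10⁻⁶ = 0.09 kg
0.725 lb × 0.453592 = 0.328854 kg
7.50 g × 0.001 = 0.0075 kg
Sum: 0.104 + 0.09 + 0.328854 + 0.0075 = 0.530354 kg
In oz: 0.530354 / 0.0283495 = 18.7077 oz

18.7 oz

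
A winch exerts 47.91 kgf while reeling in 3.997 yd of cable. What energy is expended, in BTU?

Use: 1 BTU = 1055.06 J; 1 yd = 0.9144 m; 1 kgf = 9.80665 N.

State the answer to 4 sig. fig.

1.628 BTU

47.91 kgf × 9.80665 → 469.837 N
3.997 yd × 0.9144 → 3.65486 m
W = F × d = 469.837 N × 3.65486 m = 1717.19 J
1717.19 J ÷ (1055.06 J/BTU) = 1.62758 BTU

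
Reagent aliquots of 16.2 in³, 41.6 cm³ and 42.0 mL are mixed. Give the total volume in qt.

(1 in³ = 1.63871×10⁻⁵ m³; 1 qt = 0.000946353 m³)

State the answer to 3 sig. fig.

0.369 qt

16.2 in³ × 1.63871×10⁻⁵ → 2.65471×10⁻⁴ m³
41.6 cm³ × 10⁻⁶ → 4.16×10⁻⁵ m³
42.0 mL × 10⁻⁶ → 4.2×10⁻⁵ m³
Sum: 2.65471×10⁻⁴ + 4.16×10⁻⁵ + 4.2×10⁻⁵ = 3.49071×10⁻⁴ m³
In qt: 3.49071×10⁻⁴ / 0.000946353 = 0.368859 qt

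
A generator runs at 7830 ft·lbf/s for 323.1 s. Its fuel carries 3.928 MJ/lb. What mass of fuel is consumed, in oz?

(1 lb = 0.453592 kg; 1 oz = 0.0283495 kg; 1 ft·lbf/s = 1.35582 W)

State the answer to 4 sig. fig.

13.97 oz

7830 ft·lbf/s → 10616.1 W
E = P × t = 10616.1 × 323.1 = 3.43006×10⁶ J
3.928 MJ/lb → 8.65976×10⁶ J/kg
m = E / e_s = 3.43006×10⁶ / 8.65976×10⁶ = 0.396092 kg
In oz: 0.396092 / 0.0283495 = 13.9717 oz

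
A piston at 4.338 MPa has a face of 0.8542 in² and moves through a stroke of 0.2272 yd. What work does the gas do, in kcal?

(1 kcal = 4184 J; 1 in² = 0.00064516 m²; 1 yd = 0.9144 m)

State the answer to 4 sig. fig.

4.338 MPa → 4.338×10⁶ Pa
0.8542 in² → 5.51096×10⁻⁴ m²
F = P × A = 4.338×10⁶ × 5.51096×10⁻⁴ = 2390.65 N
0.2272 yd → 0.207752 m
W = F × d = 2390.65 × 0.207752 = 496.662 J
In kcal: 496.662 / 4184 = 0.118705 kcal

0.1187 kcal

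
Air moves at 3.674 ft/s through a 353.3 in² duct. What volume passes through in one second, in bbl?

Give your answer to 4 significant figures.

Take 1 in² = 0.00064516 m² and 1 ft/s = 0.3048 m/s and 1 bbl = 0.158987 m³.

3.674 ft/s × 0.3048 = 1.11984 m/s
353.3 in² × 0.00064516 = 0.227935 m²
V = v × A × t = 1.11984 m/s × 0.227935 m² × 1 s = 0.255251 m³
0.255251 m³ ÷ (0.158987 m³/bbl) = 1.60548 bbl

1.605 bbl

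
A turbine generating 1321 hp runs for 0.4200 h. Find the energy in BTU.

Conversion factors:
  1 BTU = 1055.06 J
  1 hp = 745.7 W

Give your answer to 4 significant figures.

1321 hp × 745.7 = 985070 W
0.4200 h × 3600 = 1512 s
E = P × t = 985070 W × 1512 s = 1.48943×10⁹ J
1.48943×10⁹ J ÷ (1055.06 J/BTU) = 1.4117×10⁶ BTU

1.412×10⁶ BTU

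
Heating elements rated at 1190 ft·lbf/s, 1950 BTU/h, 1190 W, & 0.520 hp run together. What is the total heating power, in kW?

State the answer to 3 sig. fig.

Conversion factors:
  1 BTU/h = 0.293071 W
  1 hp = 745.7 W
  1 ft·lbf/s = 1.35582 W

1190 ft·lbf/s × 1.35582 = 1613.43 W
1950 BTU/h × 0.293071 = 571.488 W
1190 W (already W)
0.520 hp × 745.7 = 387.764 W
Combined: 1613.43 + 571.488 + 1190 + 387.764 = 3762.68 W
In kW: 3762.68 / 1000 = 3.76268 kW

3.76 kW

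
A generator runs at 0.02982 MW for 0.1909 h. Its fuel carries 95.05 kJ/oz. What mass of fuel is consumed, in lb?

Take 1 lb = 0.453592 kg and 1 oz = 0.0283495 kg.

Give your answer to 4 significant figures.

13.48 lb

0.02982 MW → 29820 W
0.1909 h → 687.24 s
E = P × t = 29820 × 687.24 = 2.04935×10⁷ J
95.05 kJ/oz → 3.35279×10⁶ J/kg
m = E / e_s = 2.04935×10⁷ / 3.35279×10⁶ = 6.11237 kg
In lb: 6.11237 / 0.453592 = 13.4755 lb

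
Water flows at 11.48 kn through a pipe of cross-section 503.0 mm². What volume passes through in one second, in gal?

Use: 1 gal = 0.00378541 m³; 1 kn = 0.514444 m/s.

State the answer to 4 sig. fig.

11.48 kn × 0.514444 = 5.90582 m/s
503.0 mm² × 10⁻⁶ = 5.03×10⁻⁴ m²
V = v × A × t = 5.90582 m/s × 5.03×10⁻⁴ m² × 1 s = 0.00297063 m³
0.00297063 m³ ÷ (0.00378541 m³/gal) = 0.784758 gal

0.7848 gal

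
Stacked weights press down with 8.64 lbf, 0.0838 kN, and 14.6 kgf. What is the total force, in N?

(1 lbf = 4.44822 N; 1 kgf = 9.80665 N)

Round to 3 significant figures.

8.64 lbf × 4.44822 = 38.4326 N
0.0838 kN × 1000 = 83.8 N
14.6 kgf × 9.80665 = 143.177 N
Sum: 38.4326 + 83.8 + 143.177 = 265.41 N

265 N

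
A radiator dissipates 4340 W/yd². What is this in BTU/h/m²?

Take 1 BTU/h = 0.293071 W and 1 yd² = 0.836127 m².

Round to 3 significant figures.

4340 W/yd² ÷ 0.836127 m²/yd² = 5190.6 W/m²
5190.6 W/m² ÷ 0.293071 W/BTU/h = 17711.1 BTU/h/m²

1.77×10⁴ BTU/h/m²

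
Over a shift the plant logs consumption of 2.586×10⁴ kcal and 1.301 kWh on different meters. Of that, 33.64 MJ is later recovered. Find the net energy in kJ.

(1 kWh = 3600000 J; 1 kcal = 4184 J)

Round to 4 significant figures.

7.924×10⁴ kJ

2.586×10⁴ kcal × 4184 = 1.08198×10⁸ J
1.301 kWh × 3600000 = 4.6836×10⁶ J
33.64 MJ × 1000000 = 3.364×10⁷ J
Sum: 1.08198×10⁸ + 4.6836×10⁶ − 3.364×10⁷ = 7.92416×10⁷ J
In kJ: 7.92416×10⁷ / 1000 = 79241.6 kJ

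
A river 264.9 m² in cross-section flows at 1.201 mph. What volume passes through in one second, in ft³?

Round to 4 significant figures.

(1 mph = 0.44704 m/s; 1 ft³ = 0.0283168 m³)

1.201 mph × 0.44704 = 0.536895 m/s
V = v × A × t = 0.536895 m/s × 264.9 m² × 1 s = 142.223 m³
142.223 m³ ÷ (0.0283168 m³/ft³) = 5022.57 ft³

5023 ft³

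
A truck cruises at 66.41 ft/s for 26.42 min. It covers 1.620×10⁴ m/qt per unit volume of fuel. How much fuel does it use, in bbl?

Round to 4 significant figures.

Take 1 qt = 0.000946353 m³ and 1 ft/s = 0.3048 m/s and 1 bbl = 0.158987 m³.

0.01179 bbl

66.41 ft/s → 20.2418 m/s
26.42 min → 1585.2 s
d = v × t = 20.2418 × 1585.2 = 32087.3 m
1.620×10⁴ m/qt → 1.71183×10⁷ m/m³
V = d / (distance per unit fuel) = 32087.3 / 1.71183×10⁷ = 0.00187444 m³
In bbl: 0.00187444 / 0.158987 = 0.0117899 bbl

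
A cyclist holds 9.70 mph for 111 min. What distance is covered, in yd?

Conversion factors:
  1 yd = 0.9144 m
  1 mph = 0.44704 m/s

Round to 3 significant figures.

3.16×10⁴ yd

9.70 mph × 0.44704 = 4.33629 m/s
111 min × 60 = 6660 s
d = v × t = 4.33629 m/s × 6660 s = 28879.7 m
28879.7 m ÷ (0.9144 m/yd) = 31583.2 yd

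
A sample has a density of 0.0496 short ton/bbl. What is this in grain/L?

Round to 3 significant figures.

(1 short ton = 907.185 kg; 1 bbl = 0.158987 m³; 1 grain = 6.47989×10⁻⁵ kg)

0.0496 short ton/bbl × 907.185 kg/short ton ÷ 0.158987 m³/bbl = 283.019 kg/m³
283.019 kg/m³ ÷ 6.47989×10⁻⁵ kg/grain × 0.001 m³/L = 4367.65 grain/L

4370 grain/L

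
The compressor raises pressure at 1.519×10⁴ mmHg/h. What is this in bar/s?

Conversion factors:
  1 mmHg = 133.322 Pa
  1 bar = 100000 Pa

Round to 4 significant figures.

1.519×10⁴ mmHg/h × 133.322 Pa/mmHg ÷ 3600 s/h = 562.545 Pa/s
562.545 Pa/s ÷ 100000 Pa/bar = 0.00562545 bar/s

0.005625 bar/s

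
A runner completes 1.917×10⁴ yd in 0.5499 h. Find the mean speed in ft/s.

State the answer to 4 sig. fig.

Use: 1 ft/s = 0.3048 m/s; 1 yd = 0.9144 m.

29.05 ft/s

1.917×10⁴ yd × 0.9144 → 17529 m
0.5499 h × 3600 → 1979.64 s
v = d / t = 17529 m / 1979.64 s = 8.85464 m/s
8.85464 m/s ÷ (0.3048 m/s/ft/s) = 29.0507 ft/s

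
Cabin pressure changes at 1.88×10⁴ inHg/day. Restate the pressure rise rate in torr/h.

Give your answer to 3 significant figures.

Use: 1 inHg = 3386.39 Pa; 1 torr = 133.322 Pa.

1.88×10⁴ inHg/day × 3386.39 Pa/inHg ÷ 86400 s/day = 736.853 Pa/s
736.853 Pa/s ÷ 133.322 Pa/torr × 3600 s/h = 19896.7 torr/h

1.99×10⁴ torr/h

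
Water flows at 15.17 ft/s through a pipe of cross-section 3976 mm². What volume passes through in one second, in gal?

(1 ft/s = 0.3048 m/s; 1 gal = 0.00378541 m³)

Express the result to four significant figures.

15.17 ft/s × 0.3048 = 4.62382 m/s
3976 mm² × 10⁻⁶ = 0.003976 m²
V = v × A × t = 4.62382 m/s × 0.003976 m² × 1 s = 0.0183843 m³
0.0183843 m³ ÷ (0.00378541 m³/gal) = 4.85662 gal

4.857 gal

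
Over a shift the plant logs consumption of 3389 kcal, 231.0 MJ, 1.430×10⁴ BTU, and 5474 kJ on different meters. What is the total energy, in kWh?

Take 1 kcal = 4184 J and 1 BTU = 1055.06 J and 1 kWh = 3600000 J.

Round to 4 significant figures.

3389 kcal × 4184 = 1.41796×10⁷ J
231.0 MJ × 1000000 = 2.31×10⁸ J
1.430×10⁴ BTU × 1055.06 = 1.50874×10⁷ J
5474 kJ × 1000 = 5.474×10⁶ J
Sum: 1.41796×10⁷ + 2.31×10⁸ + 1.50874×10⁷ + 5.474×10⁶ = 2.65741×10⁸ J
In kWh: 2.65741×10⁸ / 3600000 = 73.8169 kWh

73.82 kWh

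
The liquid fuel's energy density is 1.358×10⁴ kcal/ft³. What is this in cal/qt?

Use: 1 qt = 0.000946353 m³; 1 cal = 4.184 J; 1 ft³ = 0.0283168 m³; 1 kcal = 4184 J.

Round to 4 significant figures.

1.358×10⁴ kcal/ft³ × 4184 J/kcal ÷ 0.0283168 m³/ft³ = 2.00654×10⁹ J/m³
2.00654×10⁹ J/m³ ÷ 4.184 J/cal × 0.000946353 m³/qt = 453847 cal/qt

4.538×10⁵ cal/qt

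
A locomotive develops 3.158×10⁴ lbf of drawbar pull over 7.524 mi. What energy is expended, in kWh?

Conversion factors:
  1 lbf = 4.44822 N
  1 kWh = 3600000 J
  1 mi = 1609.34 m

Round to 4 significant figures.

3.158×10⁴ lbf × 4.44822 = 140475 N
7.524 mi × 1609.34 = 12108.7 m
W = F × d = 140475 N × 12108.7 m = 1.70097×10⁹ J
1.70097×10⁹ J ÷ (3600000 J/kWh) = 472.492 kWh

472.5 kWh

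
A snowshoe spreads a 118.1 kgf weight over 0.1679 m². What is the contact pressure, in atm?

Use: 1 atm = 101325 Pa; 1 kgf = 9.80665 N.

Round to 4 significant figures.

118.1 kgf × 9.80665 → 1158.17 N
P = F / A = 1158.17 N / 0.1679 m² = 6897.97 Pa
6897.97 Pa ÷ (101325 Pa/atm) = 0.0680777 atm

0.06808 atm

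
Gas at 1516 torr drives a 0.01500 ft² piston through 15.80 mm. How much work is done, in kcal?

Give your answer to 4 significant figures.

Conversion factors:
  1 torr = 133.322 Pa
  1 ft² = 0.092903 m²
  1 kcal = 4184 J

1516 torr → 202116 Pa
0.01500 ft² → 0.00139354 m²
F = P × A = 202116 × 0.00139354 = 281.657 N
15.80 mm → 0.0158 m
W = F × d = 281.657 × 0.0158 = 4.45018 J
In kcal: 4.45018 / 4184 = 0.00106362 kcal

0.001064 kcal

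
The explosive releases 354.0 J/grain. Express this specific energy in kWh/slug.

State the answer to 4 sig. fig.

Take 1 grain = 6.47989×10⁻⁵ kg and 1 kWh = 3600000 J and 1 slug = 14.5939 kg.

22.15 kWh/slug

354.0 J/grain ÷ 6.47989×10⁻⁵ kg/grain = 5.46306×10⁶ J/kg
5.46306×10⁶ J/kg ÷ 3600000 J/kWh × 14.5939 kg/slug = 22.1465 kWh/slug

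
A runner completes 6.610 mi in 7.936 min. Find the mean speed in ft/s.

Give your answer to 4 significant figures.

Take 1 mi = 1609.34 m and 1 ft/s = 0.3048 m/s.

73.30 ft/s

6.610 mi × 1609.34 → 10637.7 m
7.936 min × 60 → 476.16 s
v = d / t = 10637.7 m / 476.16 s = 22.3406 m/s
22.3406 m/s ÷ (0.3048 m/s/ft/s) = 73.2959 ft/s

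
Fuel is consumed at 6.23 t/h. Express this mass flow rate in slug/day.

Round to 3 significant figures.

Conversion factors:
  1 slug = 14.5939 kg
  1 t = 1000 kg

6.23 t/h × 1000 kg/t ÷ 3600 s/h = 1.73056 kg/s
1.73056 kg/s ÷ 14.5939 kg/slug × 86400 s/day = 10245.4 slug/day

1.02×10⁴ slug/day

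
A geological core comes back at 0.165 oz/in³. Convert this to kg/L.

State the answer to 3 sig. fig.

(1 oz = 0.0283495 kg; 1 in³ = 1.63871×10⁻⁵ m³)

0.165 oz/in³ × 0.0283495 kg/oz ÷ 1.63871×10⁻⁵ m³/in³ = 285.448 kg/m³
285.448 kg/m³ × 0.001 m³/L = 0.285448 kg/L

0.285 kg/L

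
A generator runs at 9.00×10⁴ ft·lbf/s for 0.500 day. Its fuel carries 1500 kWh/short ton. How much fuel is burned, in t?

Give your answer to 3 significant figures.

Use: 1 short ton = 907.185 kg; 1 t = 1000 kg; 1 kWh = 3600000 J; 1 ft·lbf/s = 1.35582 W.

9.00×10⁴ ft·lbf/s → 122024 W
0.500 day → 43200 s
E = P × t = 122024 × 43200 = 5.27144×10⁹ J
1500 kWh/short ton → 5.95248×10⁶ J/kg
m = E / e_s = 5.27144×10⁹ / 5.95248×10⁶ = 885.587 kg
In t: 885.587 / 1000 = 0.885587 t

0.886 t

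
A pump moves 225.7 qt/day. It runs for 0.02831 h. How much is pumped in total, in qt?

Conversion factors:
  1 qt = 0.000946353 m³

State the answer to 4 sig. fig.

225.7 qt/day → 2.47213×10⁻⁶ m³/s
0.02831 h → 101.916 s
V = Q × t = 2.47213×10⁻⁶ × 101.916 = 2.5195×10⁻⁴ m³
In qt: 2.5195×10⁻⁴ / 0.000946353 = 0.266233 qt

0.2662 qt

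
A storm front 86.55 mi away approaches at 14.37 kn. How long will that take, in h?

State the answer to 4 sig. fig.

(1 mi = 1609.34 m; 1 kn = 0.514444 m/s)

5.234 h

86.55 mi × 1609.34 = 139288 m
14.37 kn × 0.514444 = 7.39256 m/s
t = d / v = 139288 m / 7.39256 m/s = 18841.6 s
18841.6 s ÷ (3600 s/h) = 5.23378 h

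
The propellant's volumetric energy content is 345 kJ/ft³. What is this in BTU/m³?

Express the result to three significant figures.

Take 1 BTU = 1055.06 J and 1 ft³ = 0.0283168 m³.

1.15×10⁴ BTU/m³

345 kJ/ft³ × 1000 J/kJ ÷ 0.0283168 m³/ft³ = 1.21836×10⁷ J/m³
1.21836×10⁷ J/m³ ÷ 1055.06 J/BTU = 11547.8 BTU/m³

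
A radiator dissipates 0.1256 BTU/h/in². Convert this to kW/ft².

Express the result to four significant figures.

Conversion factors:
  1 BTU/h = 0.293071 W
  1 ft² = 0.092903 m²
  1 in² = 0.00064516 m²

0.1256 BTU/h/in² × 0.293071 W/BTU/h ÷ 0.00064516 m²/in² = 57.0552 W/m²
57.0552 W/m² ÷ 1000 W/kW × 0.092903 m²/ft² = 0.0053006 kW/ft²

0.005301 kW/ft²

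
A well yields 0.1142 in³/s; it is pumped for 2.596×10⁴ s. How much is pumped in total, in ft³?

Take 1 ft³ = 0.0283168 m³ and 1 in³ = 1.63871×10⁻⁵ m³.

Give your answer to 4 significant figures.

1.716 ft³

0.1142 in³/s → 1.87141×10⁻⁶ m³/s
V = Q × t = 1.87141×10⁻⁶ × 25960 = 0.0485818 m³
In ft³: 0.0485818 / 0.0283168 = 1.71565 ft³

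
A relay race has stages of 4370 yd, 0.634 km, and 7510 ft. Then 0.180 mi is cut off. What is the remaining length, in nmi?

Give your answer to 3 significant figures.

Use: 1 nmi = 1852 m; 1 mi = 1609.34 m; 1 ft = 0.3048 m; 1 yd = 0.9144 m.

3.58 nmi

4370 yd × 0.9144 = 3995.93 m
0.634 km × 1000 = 634 m
7510 ft × 0.3048 = 2289.05 m
0.180 mi × 1609.34 = 289.681 m
Sum: 3995.93 + 634 + 2289.05 − 289.681 = 6629.3 m
In nmi: 6629.3 / 1852 = 3.57954 nmi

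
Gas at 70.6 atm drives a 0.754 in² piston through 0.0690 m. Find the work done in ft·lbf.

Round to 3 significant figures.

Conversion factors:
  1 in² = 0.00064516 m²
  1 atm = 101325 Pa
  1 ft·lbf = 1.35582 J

70.6 atm → 7.15354×10⁶ Pa
0.754 in² → 4.86451×10⁻⁴ m²
F = P × A = 7.15354×10⁶ × 4.86451×10⁻⁴ = 3479.85 N
W = F × d = 3479.85 × 0.069 = 240.11 J
In ft·lbf: 240.11 / 1.35582 = 177.096 ft·lbf

177 ft·lbf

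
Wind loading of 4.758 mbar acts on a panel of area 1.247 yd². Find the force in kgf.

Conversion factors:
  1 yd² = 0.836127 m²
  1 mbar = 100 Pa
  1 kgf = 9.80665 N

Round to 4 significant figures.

50.59 kgf

4.758 mbar × 100 = 475.8 Pa
1.247 yd² × 0.836127 = 1.04265 m²
F = P × A = 475.8 Pa × 1.04265 m² = 496.093 N
496.093 N ÷ (9.80665 N/kgf) = 50.5874 kgf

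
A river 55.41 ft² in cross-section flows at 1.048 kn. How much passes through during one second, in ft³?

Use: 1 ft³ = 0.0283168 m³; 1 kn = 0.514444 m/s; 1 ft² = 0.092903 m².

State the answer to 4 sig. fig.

1.048 kn × 0.514444 = 0.539137 m/s
55.41 ft² × 0.092903 = 5.14776 m²
V = v × A × t = 0.539137 m/s × 5.14776 m² × 1 s = 2.77535 m³
2.77535 m³ ÷ (0.0283168 m³/ft³) = 98.0107 ft³

98.01 ft³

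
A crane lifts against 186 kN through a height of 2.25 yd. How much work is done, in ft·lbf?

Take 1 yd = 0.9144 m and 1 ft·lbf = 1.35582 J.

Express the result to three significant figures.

2.82×10⁵ ft·lbf

186 kN × 1000 → 186000 N
2.25 yd × 0.9144 → 2.0574 m
W = F × d = 186000 N × 2.0574 m = 382676 J
382676 J ÷ (1.35582 J/ft·lbf) = 282247 ft·lbf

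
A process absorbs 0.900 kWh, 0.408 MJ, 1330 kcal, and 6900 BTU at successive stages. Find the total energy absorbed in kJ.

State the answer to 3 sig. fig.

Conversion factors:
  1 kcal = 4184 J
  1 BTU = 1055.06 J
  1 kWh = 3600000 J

1.65×10⁴ kJ

0.900 kWh × 3600000 = 3.24×10⁶ J
0.408 MJ × 1000000 = 408000 J
1330 kcal × 4184 = 5.56472×10⁶ J
6900 BTU × 1055.06 = 7.27991×10⁶ J
Total: 3.24×10⁶ + 408000 + 5.56472×10⁶ + 7.27991×10⁶ = 1.64926×10⁷ J
In kJ: 1.64926×10⁷ / 1000 = 16492.6 kJ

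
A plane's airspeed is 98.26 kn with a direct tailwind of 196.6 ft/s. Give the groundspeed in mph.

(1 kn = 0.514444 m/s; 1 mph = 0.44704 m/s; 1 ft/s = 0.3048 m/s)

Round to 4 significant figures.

247.1 mph

98.26 kn × 0.514444 → 50.5493 m/s
196.6 ft/s × 0.3048 → 59.9237 m/s
Total: 50.5493 + 59.9237 = 110.473 m/s
In mph: 110.473 / 0.44704 = 247.121 mph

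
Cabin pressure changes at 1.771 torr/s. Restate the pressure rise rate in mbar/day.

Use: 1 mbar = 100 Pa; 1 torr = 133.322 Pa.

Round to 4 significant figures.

2.040×10⁵ mbar/day

1.771 torr/s × 133.322 Pa/torr = 236.113 Pa/s
236.113 Pa/s ÷ 100 Pa/mbar × 86400 s/day = 204002 mbar/day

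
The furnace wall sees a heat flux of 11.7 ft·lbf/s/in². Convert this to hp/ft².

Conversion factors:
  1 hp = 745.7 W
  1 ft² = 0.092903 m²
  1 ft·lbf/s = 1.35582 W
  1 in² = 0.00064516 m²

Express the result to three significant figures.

3.06 hp/ft²

11.7 ft·lbf/s/in² × 1.35582 W/ft·lbf/s ÷ 0.00064516 m²/in² = 24587.8 W/m²
24587.8 W/m² ÷ 745.7 W/hp × 0.092903 m²/ft² = 3.06327 hp/ft²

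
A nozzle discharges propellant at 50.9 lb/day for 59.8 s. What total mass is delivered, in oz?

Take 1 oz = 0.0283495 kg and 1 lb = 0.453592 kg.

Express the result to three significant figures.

0.564 oz

50.9 lb/day → 2.6722×10⁻⁴ kg/s
m = ṁ × t = 2.6722×10⁻⁴ × 59.8 = 0.0159798 kg
In oz: 0.0159798 / 0.0283495 = 0.563671 oz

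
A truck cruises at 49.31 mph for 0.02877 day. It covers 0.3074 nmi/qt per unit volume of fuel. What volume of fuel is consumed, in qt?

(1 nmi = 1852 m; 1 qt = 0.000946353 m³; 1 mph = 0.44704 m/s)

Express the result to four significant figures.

49.31 mph → 22.0435 m/s
0.02877 day → 2485.73 s
d = v × t = 22.0435 × 2485.73 = 54794.2 m
0.3074 nmi/qt → 601578 m/m³
V = d / (distance per unit fuel) = 54794.2 / 601578 = 0.0910841 m³
In qt: 0.0910841 / 0.000946353 = 96.2475 qt

96.25 qt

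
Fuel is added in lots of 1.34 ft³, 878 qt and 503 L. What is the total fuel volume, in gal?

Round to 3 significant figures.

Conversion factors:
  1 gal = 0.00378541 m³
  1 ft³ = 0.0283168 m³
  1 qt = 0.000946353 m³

362 gal

1.34 ft³ × 0.0283168 = 0.0379445 m³
878 qt × 0.000946353 = 0.830898 m³
503 L × 0.001 = 0.503 m³
Total: 0.0379445 + 0.830898 + 0.503 = 1.37184 m³
In gal: 1.37184 / 0.00378541 = 362.402 gal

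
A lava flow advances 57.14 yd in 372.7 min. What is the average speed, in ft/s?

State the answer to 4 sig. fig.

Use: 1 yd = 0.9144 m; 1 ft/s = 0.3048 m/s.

57.14 yd × 0.9144 → 52.2488 m
372.7 min × 60 → 22362 s
v = d / t = 52.2488 m / 22362 s = 0.0023365 m/s
0.0023365 m/s ÷ (0.3048 m/s/ft/s) = 0.00766568 ft/s

0.007666 ft/s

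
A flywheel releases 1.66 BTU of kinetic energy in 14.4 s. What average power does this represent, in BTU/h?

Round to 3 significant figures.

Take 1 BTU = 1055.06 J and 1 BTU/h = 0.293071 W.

415 BTU/h

1.66 BTU × 1055.06 = 1751.4 J
P = E / t = 1751.4 J / 14.4 s = 121.625 W
121.625 W ÷ (0.293071 W/BTU/h) = 415.002 BTU/h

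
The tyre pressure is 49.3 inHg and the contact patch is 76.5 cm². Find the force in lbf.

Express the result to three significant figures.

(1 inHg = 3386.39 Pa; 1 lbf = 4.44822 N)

49.3 inHg × 3386.39 → 166949 Pa
76.5 cm² × 0.0001 → 0.00765 m²
F = P × A = 166949 Pa × 0.00765 m² = 1277.16 N
1277.16 N ÷ (4.44822 N/lbf) = 287.117 lbf

287 lbf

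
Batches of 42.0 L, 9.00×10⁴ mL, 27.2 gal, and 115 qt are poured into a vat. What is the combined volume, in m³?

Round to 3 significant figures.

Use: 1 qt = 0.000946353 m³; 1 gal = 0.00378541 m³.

0.344 m³

42.0 L × 0.001 = 0.042 m³
9.00×10⁴ mL × 10⁻⁶ = 0.09 m³
27.2 gal × 0.00378541 = 0.102963 m³
115 qt × 0.000946353 = 0.108831 m³
Total: 0.042 + 0.09 + 0.102963 + 0.108831 = 0.343794 m³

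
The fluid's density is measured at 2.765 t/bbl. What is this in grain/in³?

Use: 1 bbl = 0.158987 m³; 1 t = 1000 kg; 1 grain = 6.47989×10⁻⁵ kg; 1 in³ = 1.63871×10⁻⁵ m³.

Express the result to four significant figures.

2.765 t/bbl × 1000 kg/t ÷ 0.158987 m³/bbl = 17391.4 kg/m³
17391.4 kg/m³ ÷ 6.47989×10⁻⁵ kg/grain × 1.63871×10⁻⁵ m³/in³ = 4398.14 grain/in³

4398 grain/in³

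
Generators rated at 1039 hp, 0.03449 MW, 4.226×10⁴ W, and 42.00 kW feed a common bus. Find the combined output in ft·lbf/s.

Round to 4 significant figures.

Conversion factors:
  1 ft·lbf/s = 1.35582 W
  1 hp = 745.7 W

6.590×10⁵ ft·lbf/s

1039 hp × 745.7 = 774782 W
0.03449 MW × 1000000 = 34490 W
4.226×10⁴ W (already W)
42.00 kW × 1000 = 42000 W
Total: 774782 + 34490 + 42260 + 42000 = 893532 W
In ft·lbf/s: 893532 / 1.35582 = 659034 ft·lbf/s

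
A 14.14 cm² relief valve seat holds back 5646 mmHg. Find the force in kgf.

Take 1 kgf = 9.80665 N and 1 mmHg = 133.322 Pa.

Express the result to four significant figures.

5646 mmHg × 133.322 → 752736 Pa
14.14 cm² × 0.0001 → 0.001414 m²
F = P × A = 752736 Pa × 0.001414 m² = 1064.37 N
1064.37 N ÷ (9.80665 N/kgf) = 108.536 kgf

108.5 kgf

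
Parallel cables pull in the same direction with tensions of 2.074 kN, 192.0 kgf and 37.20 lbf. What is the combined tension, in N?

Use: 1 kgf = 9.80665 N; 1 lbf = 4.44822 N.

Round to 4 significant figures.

4122 N

2.074 kN × 1000 = 2074 N
192.0 kgf × 9.80665 = 1882.88 N
37.20 lbf × 4.44822 = 165.474 N
Total: 2074 + 1882.88 + 165.474 = 4122.35 N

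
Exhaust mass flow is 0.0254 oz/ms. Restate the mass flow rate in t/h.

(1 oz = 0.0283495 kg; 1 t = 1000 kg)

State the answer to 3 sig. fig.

0.0254 oz/ms × 0.0283495 kg/oz ÷ 0.001 s/ms = 0.720077 kg/s
0.720077 kg/s ÷ 1000 kg/t × 3600 s/h = 2.59228 t/h

2.59 t/h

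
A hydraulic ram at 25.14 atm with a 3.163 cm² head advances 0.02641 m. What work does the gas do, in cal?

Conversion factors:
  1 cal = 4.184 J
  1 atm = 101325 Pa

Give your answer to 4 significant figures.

25.14 atm → 2.54731×10⁶ Pa
3.163 cm² → 3.163×10⁻⁴ m²
F = P × A = 2.54731×10⁶ × 3.163×10⁻⁴ = 805.714 N
W = F × d = 805.714 × 0.02641 = 21.2789 J
In cal: 21.2789 / 4.184 = 5.08578 cal

5.086 cal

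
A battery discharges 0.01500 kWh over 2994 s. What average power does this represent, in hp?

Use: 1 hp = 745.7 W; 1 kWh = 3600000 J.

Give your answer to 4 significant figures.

0.02419 hp

0.01500 kWh × 3600000 = 54000 J
P = E / t = 54000 J / 2994 s = 18.0361 W
18.0361 W ÷ (745.7 W/hp) = 0.0241868 hp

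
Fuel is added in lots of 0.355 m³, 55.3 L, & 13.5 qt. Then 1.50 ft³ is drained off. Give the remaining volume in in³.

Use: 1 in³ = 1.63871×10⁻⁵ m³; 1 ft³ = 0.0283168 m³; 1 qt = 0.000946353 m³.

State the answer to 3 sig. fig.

0.355 m³ (already m³)
55.3 L × 0.001 → 0.0553 m³
13.5 qt × 0.000946353 → 0.0127758 m³
1.50 ft³ × 0.0283168 → 0.0424752 m³
Result: 0.355 + 0.0553 + 0.0127758 − 0.0424752 = 0.380601 m³
In in³: 0.380601 / 1.63871×10⁻⁵ = 23225.6 in³

2.32×10⁴ in³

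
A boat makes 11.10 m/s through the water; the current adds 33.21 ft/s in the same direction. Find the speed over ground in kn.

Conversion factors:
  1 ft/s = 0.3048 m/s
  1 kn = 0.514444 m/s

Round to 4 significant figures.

41.25 kn

11.10 m/s (already m/s)
33.21 ft/s × 0.3048 = 10.1224 m/s
Sum: 11.1 + 10.1224 = 21.2224 m/s
In kn: 21.2224 / 0.514444 = 41.2531 kn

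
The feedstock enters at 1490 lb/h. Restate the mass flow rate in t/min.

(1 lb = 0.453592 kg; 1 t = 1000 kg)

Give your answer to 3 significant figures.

0.0113 t/min

1490 lb/h × 0.453592 kg/lb ÷ 3600 s/h = 0.187737 kg/s
0.187737 kg/s ÷ 1000 kg/t × 60 s/min = 0.0112642 t/min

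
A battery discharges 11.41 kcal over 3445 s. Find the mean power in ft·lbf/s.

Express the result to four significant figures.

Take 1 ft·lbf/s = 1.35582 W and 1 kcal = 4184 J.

11.41 kcal × 4184 = 47739.4 J
P = E / t = 47739.4 J / 3445 s = 13.8576 W
13.8576 W ÷ (1.35582 W/ft·lbf/s) = 10.2208 ft·lbf/s

10.22 ft·lbf/s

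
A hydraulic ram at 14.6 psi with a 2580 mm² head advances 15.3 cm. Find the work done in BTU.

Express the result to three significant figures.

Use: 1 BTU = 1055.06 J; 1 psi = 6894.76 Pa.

14.6 psi → 100663 Pa
2580 mm² → 0.00258 m²
F = P × A = 100663 × 0.00258 = 259.711 N
15.3 cm → 0.153 m
W = F × d = 259.711 × 0.153 = 39.7358 J
In BTU: 39.7358 / 1055.06 = 0.0376621 BTU

0.0377 BTU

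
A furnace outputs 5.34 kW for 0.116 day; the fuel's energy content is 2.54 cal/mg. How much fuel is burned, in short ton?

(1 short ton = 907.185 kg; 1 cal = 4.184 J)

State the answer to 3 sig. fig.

5.34 kW → 5340 W
0.116 day → 10022.4 s
E = P × t = 5340 × 10022.4 = 5.35196×10⁷ J
2.54 cal/mg → 1.06274×10⁷ J/kg
m = E / e_s = 5.35196×10⁷ / 1.06274×10⁷ = 5.036 kg
In short ton: 5.036 / 907.185 = 0.00555124 short ton

0.00555 short ton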